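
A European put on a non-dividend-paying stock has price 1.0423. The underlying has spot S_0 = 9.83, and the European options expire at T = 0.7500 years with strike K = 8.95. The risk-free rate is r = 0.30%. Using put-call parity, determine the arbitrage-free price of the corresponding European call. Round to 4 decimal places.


Put-call parity: C - P = S_0 * exp(-qT) - K * exp(-rT).
S_0 * exp(-qT) = 9.8300 * 1.00000000 = 9.83000000
K * exp(-rT) = 8.9500 * 0.99775253 = 8.92988514
C = P + S*exp(-qT) - K*exp(-rT)
C = 1.0423 + 9.83000000 - 8.92988514 = 1.9424

Answer: Call price = 1.9424


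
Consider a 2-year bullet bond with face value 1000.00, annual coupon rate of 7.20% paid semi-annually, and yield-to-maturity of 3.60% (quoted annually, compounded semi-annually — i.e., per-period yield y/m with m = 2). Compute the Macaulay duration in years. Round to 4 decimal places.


Answer: Macaulay duration = 1.9019 years

Derivation:
Coupon per period c = face * coupon_rate / m = 36.000000
Periods per year m = 2; per-period yield y/m = 0.018000
Number of cashflows N = 4
Cashflows (t years, CF_t, discount factor 1/(1+y/m)^(m*t), PV):
  t = 0.5000: CF_t = 36.000000, DF = 0.982318, PV = 35.363458
  t = 1.0000: CF_t = 36.000000, DF = 0.964949, PV = 34.738171
  t = 1.5000: CF_t = 36.000000, DF = 0.947887, PV = 34.123940
  t = 2.0000: CF_t = 1036.000000, DF = 0.931127, PV = 964.647501
Price P = sum_t PV_t = 1068.873069
Macaulay numerator sum_t t * PV_t:
  t * PV_t at t = 0.5000: 17.681729
  t * PV_t at t = 1.0000: 34.738171
  t * PV_t at t = 1.5000: 51.185910
  t * PV_t at t = 2.0000: 1929.295001
Macaulay duration D = (sum_t t * PV_t) / P = 2032.900811 / 1068.873069 = 1.901910


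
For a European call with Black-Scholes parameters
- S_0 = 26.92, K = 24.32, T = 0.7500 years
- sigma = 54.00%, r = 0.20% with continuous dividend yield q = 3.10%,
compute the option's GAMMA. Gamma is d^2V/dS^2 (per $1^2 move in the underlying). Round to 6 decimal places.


d1 = 0.4045096626; d2 = -0.0631440555
phi(d1) = 0.3676026915; exp(-qT) = 0.9770181987; exp(-rT) = 0.9985011244
Gamma = exp(-qT) * phi(d1) / (S * sigma * sqrt(T)) = 0.9770181987 * 0.3676026915 / (26.9200 * 0.5400 * 0.8660254038) = 0.028529

Answer: Gamma = 0.028529


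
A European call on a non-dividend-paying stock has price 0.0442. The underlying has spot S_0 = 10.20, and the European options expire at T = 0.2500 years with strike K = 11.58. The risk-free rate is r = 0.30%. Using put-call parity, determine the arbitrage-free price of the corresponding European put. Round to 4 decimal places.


Answer: Put price = 1.4155

Derivation:
Put-call parity: C - P = S_0 * exp(-qT) - K * exp(-rT).
S_0 * exp(-qT) = 10.2000 * 1.00000000 = 10.20000000
K * exp(-rT) = 11.5800 * 0.99925028 = 11.57131826
P = C - S*exp(-qT) + K*exp(-rT)
P = 0.0442 - 10.20000000 + 11.57131826 = 1.4155


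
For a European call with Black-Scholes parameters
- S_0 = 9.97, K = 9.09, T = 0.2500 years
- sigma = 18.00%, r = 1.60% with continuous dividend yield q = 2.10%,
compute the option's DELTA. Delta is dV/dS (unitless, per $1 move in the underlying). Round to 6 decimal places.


Answer: Delta = 0.850459

Derivation:
d1 = 1.0578408420; d2 = 0.9678408420
phi(d1) = 0.2279903087; exp(-qT) = 0.9947637572; exp(-rT) = 0.9960079893
N(d1) = 0.8549359954
Delta = exp(-qT) * N(d1) = 0.9947637572 * 0.8549359954 = 0.850459


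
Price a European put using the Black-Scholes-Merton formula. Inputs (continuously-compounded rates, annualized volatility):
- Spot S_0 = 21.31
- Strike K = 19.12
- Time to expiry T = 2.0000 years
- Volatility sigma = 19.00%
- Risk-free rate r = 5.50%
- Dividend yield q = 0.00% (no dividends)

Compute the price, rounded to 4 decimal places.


Answer: Price = 0.5999

Derivation:
d1 = (ln(S/K) + (r - q + 0.5*sigma^2) * T) / (sigma * sqrt(T)) = 0.94730552
d2 = d1 - sigma * sqrt(T) = 0.67860494
exp(-rT) = 0.89583414; exp(-qT) = 1.00000000
P = K * exp(-rT) * N(-d2) - S_0 * exp(-qT) * N(-d1)
N(-d1) = 0.17174156; N(-d2) = 0.24869411
P = 19.1200 * 0.89583414 * 0.24869411 - 21.3100 * 1.00000000 * 0.17174156 = 0.5999


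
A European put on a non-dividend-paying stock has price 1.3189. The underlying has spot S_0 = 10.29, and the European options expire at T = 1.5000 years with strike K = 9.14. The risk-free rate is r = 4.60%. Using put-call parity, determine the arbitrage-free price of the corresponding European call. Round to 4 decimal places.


Put-call parity: C - P = S_0 * exp(-qT) - K * exp(-rT).
S_0 * exp(-qT) = 10.2900 * 1.00000000 = 10.29000000
K * exp(-rT) = 9.1400 * 0.93332668 = 8.53060586
C = P + S*exp(-qT) - K*exp(-rT)
C = 1.3189 + 10.29000000 - 8.53060586 = 3.0783

Answer: Call price = 3.0783


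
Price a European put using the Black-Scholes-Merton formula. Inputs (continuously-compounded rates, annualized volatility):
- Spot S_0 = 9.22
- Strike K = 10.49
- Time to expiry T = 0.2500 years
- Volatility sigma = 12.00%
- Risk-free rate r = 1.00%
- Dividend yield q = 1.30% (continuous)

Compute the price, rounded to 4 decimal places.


d1 = (ln(S/K) + (r - q + 0.5*sigma^2) * T) / (sigma * sqrt(T)) = -2.13328975
d2 = d1 - sigma * sqrt(T) = -2.19328975
exp(-rT) = 0.99750312; exp(-qT) = 0.99675528
P = K * exp(-rT) * N(-d2) - S_0 * exp(-qT) * N(-d1)
N(-d1) = 0.98354952; N(-d2) = 0.98585675
P = 10.4900 * 0.99750312 * 0.98585675 - 9.2200 * 0.99675528 * 0.98354952 = 1.2769

Answer: Price = 1.2769


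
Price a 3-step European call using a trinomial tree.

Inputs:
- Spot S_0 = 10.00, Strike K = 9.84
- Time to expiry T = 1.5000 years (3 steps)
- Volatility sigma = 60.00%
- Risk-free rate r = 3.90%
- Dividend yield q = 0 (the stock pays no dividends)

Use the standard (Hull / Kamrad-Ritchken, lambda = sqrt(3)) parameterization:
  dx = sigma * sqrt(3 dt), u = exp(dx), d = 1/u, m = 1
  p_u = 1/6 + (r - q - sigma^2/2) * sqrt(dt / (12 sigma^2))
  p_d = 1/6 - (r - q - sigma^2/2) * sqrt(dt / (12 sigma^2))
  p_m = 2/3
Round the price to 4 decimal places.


Answer: Price = V(0,0) = 2.8195

Derivation:
dt = T/N = 0.500000; dx = sigma*sqrt(3*dt) = 0.734847
u = exp(dx) = 2.085163; d = 1/u = 0.479579
p_u = 0.118697, p_m = 0.666667, p_d = 0.214636
Discount per step: exp(-r*dt) = 0.980689
Stock lattice S(k, j) with j the centered position index:
  k=0: S(0,+0) = 10.0000
  k=1: S(1,-1) = 4.7958; S(1,+0) = 10.0000; S(1,+1) = 20.8516
  k=2: S(2,-2) = 2.3000; S(2,-1) = 4.7958; S(2,+0) = 10.0000; S(2,+1) = 20.8516; S(2,+2) = 43.4790
  k=3: S(3,-3) = 1.1030; S(3,-2) = 2.3000; S(3,-1) = 4.7958; S(3,+0) = 10.0000; S(3,+1) = 20.8516; S(3,+2) = 43.4790; S(3,+3) = 90.6609
Terminal payoffs V(N, j) = max(S_T - K, 0):
  V(3,-3) = 0.000000; V(3,-2) = 0.000000; V(3,-1) = 0.000000; V(3,+0) = 0.160000; V(3,+1) = 11.011628; V(3,+2) = 33.639038; V(3,+3) = 80.820872
Backward induction: V(k, j) = exp(-r*dt) * [p_u * V(k+1, j+1) + p_m * V(k+1, j) + p_d * V(k+1, j-1)]
  V(2,-2) = exp(-r*dt) * [p_u*0.000000 + p_m*0.000000 + p_d*0.000000] = 0.000000
  V(2,-1) = exp(-r*dt) * [p_u*0.160000 + p_m*0.000000 + p_d*0.000000] = 0.018625
  V(2,+0) = exp(-r*dt) * [p_u*11.011628 + p_m*0.160000 + p_d*0.000000] = 1.386419
  V(2,+1) = exp(-r*dt) * [p_u*33.639038 + p_m*11.011628 + p_d*0.160000] = 11.148762
  V(2,+2) = exp(-r*dt) * [p_u*80.820872 + p_m*33.639038 + p_d*11.011628] = 33.718781
  V(1,-1) = exp(-r*dt) * [p_u*1.386419 + p_m*0.018625 + p_d*0.000000] = 0.173563
  V(1,+0) = exp(-r*dt) * [p_u*11.148762 + p_m*1.386419 + p_d*0.018625] = 2.208126
  V(1,+1) = exp(-r*dt) * [p_u*33.718781 + p_m*11.148762 + p_d*1.386419] = 11.505852
  V(0,+0) = exp(-r*dt) * [p_u*11.505852 + p_m*2.208126 + p_d*0.173563] = 2.819532


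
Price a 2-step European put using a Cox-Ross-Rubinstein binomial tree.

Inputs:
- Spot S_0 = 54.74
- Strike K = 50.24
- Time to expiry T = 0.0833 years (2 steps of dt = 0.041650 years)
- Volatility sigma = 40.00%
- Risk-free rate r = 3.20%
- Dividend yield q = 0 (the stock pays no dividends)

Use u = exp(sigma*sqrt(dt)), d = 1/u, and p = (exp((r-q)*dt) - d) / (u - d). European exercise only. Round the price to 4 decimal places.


Answer: Price = V(0,0) = 0.9802

Derivation:
dt = T/N = 0.041650
u = exp(sigma*sqrt(dt)) = 1.085058; d = 1/u = 0.921610
p = (exp((r-q)*dt) - d) / (u - d) = 0.487763
Discount per step: exp(-r*dt) = 0.998668
Stock lattice S(k, i) with i counting down-moves:
  k=0: S(0,0) = 54.7400
  k=1: S(1,0) = 59.3961; S(1,1) = 50.4489
  k=2: S(2,0) = 64.4482; S(2,1) = 54.7400; S(2,2) = 46.4942
Terminal payoffs V(N, i) = max(K - S_T, 0):
  V(2,0) = 0.000000; V(2,1) = 0.000000; V(2,2) = 3.745778
Backward induction: V(k, i) = exp(-r*dt) * [p * V(k+1, i) + (1-p) * V(k+1, i+1)].
  V(1,0) = exp(-r*dt) * [p*0.000000 + (1-p)*0.000000] = 0.000000
  V(1,1) = exp(-r*dt) * [p*0.000000 + (1-p)*3.745778] = 1.916172
  V(0,0) = exp(-r*dt) * [p*0.000000 + (1-p)*1.916172] = 0.980227


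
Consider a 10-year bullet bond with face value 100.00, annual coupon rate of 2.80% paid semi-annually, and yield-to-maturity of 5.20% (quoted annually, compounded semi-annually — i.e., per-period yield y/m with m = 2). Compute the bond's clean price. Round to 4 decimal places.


Coupon per period c = face * coupon_rate / m = 1.400000
Periods per year m = 2; per-period yield y/m = 0.026000
Number of cashflows N = 20
Cashflows (t years, CF_t, discount factor 1/(1+y/m)^(m*t), PV):
  t = 0.5000: CF_t = 1.400000, DF = 0.974659, PV = 1.364522
  t = 1.0000: CF_t = 1.400000, DF = 0.949960, PV = 1.329944
  t = 1.5000: CF_t = 1.400000, DF = 0.925887, PV = 1.296242
  t = 2.0000: CF_t = 1.400000, DF = 0.902424, PV = 1.263393
  t = 2.5000: CF_t = 1.400000, DF = 0.879555, PV = 1.231378
  t = 3.0000: CF_t = 1.400000, DF = 0.857266, PV = 1.200173
  t = 3.5000: CF_t = 1.400000, DF = 0.835542, PV = 1.169759
  t = 4.0000: CF_t = 1.400000, DF = 0.814369, PV = 1.140116
  t = 4.5000: CF_t = 1.400000, DF = 0.793732, PV = 1.111224
  t = 5.0000: CF_t = 1.400000, DF = 0.773618, PV = 1.083065
  t = 5.5000: CF_t = 1.400000, DF = 0.754013, PV = 1.055619
  t = 6.0000: CF_t = 1.400000, DF = 0.734906, PV = 1.028868
  t = 6.5000: CF_t = 1.400000, DF = 0.716282, PV = 1.002795
  t = 7.0000: CF_t = 1.400000, DF = 0.698131, PV = 0.977383
  t = 7.5000: CF_t = 1.400000, DF = 0.680440, PV = 0.952615
  t = 8.0000: CF_t = 1.400000, DF = 0.663197, PV = 0.928475
  t = 8.5000: CF_t = 1.400000, DF = 0.646390, PV = 0.904946
  t = 9.0000: CF_t = 1.400000, DF = 0.630010, PV = 0.882014
  t = 9.5000: CF_t = 1.400000, DF = 0.614045, PV = 0.859663
  t = 10.0000: CF_t = 101.400000, DF = 0.598484, PV = 60.686311
Price P = sum_t PV_t = 81.468508

Answer: Price = 81.4685


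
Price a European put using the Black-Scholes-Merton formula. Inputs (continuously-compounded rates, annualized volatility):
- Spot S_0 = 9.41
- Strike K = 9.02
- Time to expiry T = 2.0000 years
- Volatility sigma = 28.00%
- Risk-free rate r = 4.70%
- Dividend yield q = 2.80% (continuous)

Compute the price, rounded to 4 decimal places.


d1 = (ln(S/K) + (r - q + 0.5*sigma^2) * T) / (sigma * sqrt(T)) = 0.40085030
d2 = d1 - sigma * sqrt(T) = 0.00487050
exp(-rT) = 0.91028276; exp(-qT) = 0.94553914
P = K * exp(-rT) * N(-d2) - S_0 * exp(-qT) * N(-d1)
N(-d1) = 0.34426517; N(-d2) = 0.49805696
P = 9.0200 * 0.91028276 * 0.49805696 - 9.4100 * 0.94553914 * 0.34426517 = 1.0263

Answer: Price = 1.0263


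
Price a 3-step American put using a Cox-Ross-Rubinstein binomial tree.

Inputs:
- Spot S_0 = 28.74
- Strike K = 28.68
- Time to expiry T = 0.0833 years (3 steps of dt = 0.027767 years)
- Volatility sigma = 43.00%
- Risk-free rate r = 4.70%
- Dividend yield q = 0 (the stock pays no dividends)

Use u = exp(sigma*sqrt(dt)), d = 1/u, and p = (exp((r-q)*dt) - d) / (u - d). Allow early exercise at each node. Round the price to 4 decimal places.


dt = T/N = 0.027767
u = exp(sigma*sqrt(dt)) = 1.074282; d = 1/u = 0.930854
p = (exp((r-q)*dt) - d) / (u - d) = 0.491199
Discount per step: exp(-r*dt) = 0.998696
Stock lattice S(k, i) with i counting down-moves:
  k=0: S(0,0) = 28.7400
  k=1: S(1,0) = 30.8749; S(1,1) = 26.7528
  k=2: S(2,0) = 33.1683; S(2,1) = 28.7400; S(2,2) = 24.9029
  k=3: S(3,0) = 35.6321; S(3,1) = 30.8749; S(3,2) = 26.7528; S(3,3) = 23.1810
Terminal payoffs V(N, i) = max(K - S_T, 0):
  V(3,0) = 0.000000; V(3,1) = 0.000000; V(3,2) = 1.927243; V(3,3) = 5.499002
Backward induction: V(k, i) = exp(-r*dt) * [p * V(k+1, i) + (1-p) * V(k+1, i+1)]; then take max(V_cont, immediate exercise) for American.
  V(2,0) = exp(-r*dt) * [p*0.000000 + (1-p)*0.000000] = 0.000000; exercise = 0.000000; V(2,0) = max -> 0.000000
  V(2,1) = exp(-r*dt) * [p*0.000000 + (1-p)*1.927243] = 0.979303; exercise = 0.000000; V(2,1) = max -> 0.979303
  V(2,2) = exp(-r*dt) * [p*1.927243 + (1-p)*5.499002] = 3.739672; exercise = 3.777076; V(2,2) = max -> 3.777076
  V(1,0) = exp(-r*dt) * [p*0.000000 + (1-p)*0.979303] = 0.497620; exercise = 0.000000; V(1,0) = max -> 0.497620
  V(1,1) = exp(-r*dt) * [p*0.979303 + (1-p)*3.777076] = 2.399678; exercise = 1.927243; V(1,1) = max -> 2.399678
  V(0,0) = exp(-r*dt) * [p*0.497620 + (1-p)*2.399678] = 1.463477; exercise = 0.000000; V(0,0) = max -> 1.463477

Answer: Price = V(0,0) = 1.4635


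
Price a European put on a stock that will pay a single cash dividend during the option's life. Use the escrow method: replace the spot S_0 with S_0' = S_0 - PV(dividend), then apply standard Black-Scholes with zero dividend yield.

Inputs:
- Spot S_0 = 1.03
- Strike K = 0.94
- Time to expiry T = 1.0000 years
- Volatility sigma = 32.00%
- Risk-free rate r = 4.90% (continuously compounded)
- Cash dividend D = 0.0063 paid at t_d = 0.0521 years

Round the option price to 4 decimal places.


Answer: Price = 0.0681

Derivation:
PV(D) = D * exp(-r * t_d) = 0.0063 * 0.99745036 = 0.00628394
S_0' = S_0 - PV(D) = 1.0300 - 0.00628394 = 1.02371606
d1 = (ln(S_0'/K) + (r + sigma^2/2)*T) / (sigma*sqrt(T)) = 0.57973315
d2 = d1 - sigma*sqrt(T) = 0.25973315
exp(-rT) = 0.95218113
N(-d1) = 0.28104729; N(-d2) = 0.39753481
P = K * exp(-rT) * N(-d2) - S_0' * N(-d1) = 0.9400 * 0.95218113 * 0.39753481 - 1.02371606 * 0.28104729 = 0.0681


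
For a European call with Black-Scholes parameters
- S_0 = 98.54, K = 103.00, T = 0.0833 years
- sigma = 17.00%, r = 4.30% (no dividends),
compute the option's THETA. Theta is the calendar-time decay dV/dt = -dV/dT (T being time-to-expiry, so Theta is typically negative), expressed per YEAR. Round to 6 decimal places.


Answer: Theta = -9.243415

Derivation:
d1 = -0.8046648478; d2 = -0.8537298048
phi(d1) = 0.2886093337; exp(-qT) = 1.0000000000; exp(-rT) = 0.9964245074
Theta = -S*exp(-qT)*phi(d1)*sigma/(2*sqrt(T)) - r*K*exp(-rT)*N(d2) + q*S*exp(-qT)*N(d1)
N(d1) = 0.2105065549; N(d2) = 0.1966273580; sqrt(T) = 0.2886173938
Term 1 = -98.5400 * 1.0000000000 * 0.2886093337 * 0.1700 / (2 * 0.2886173938) = -8.3756660897
Term 2 = -0.0430 * 103.0000 * 0.9964245074 * 0.1966273580 = -0.8677488059
Term 3 = 0 (no dividend yield, q = 0)
Theta = -8.3756660897 + (-0.8677488059) + (0.0000000000) = -9.243415


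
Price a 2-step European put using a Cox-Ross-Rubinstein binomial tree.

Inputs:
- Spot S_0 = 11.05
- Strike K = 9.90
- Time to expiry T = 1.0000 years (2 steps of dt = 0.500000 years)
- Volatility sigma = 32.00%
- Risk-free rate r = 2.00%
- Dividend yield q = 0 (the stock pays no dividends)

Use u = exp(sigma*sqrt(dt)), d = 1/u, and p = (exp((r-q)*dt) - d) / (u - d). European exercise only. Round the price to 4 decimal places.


Answer: Price = V(0,0) = 0.8037

Derivation:
dt = T/N = 0.500000
u = exp(sigma*sqrt(dt)) = 1.253919; d = 1/u = 0.797499
p = (exp((r-q)*dt) - d) / (u - d) = 0.465691
Discount per step: exp(-r*dt) = 0.990050
Stock lattice S(k, i) with i counting down-moves:
  k=0: S(0,0) = 11.0500
  k=1: S(1,0) = 13.8558; S(1,1) = 8.8124
  k=2: S(2,0) = 17.3741; S(2,1) = 11.0500; S(2,2) = 7.0279
Terminal payoffs V(N, i) = max(K - S_T, 0):
  V(2,0) = 0.000000; V(2,1) = 0.000000; V(2,2) = 2.872141
Backward induction: V(k, i) = exp(-r*dt) * [p * V(k+1, i) + (1-p) * V(k+1, i+1)].
  V(1,0) = exp(-r*dt) * [p*0.000000 + (1-p)*0.000000] = 0.000000
  V(1,1) = exp(-r*dt) * [p*0.000000 + (1-p)*2.872141] = 1.519341
  V(0,0) = exp(-r*dt) * [p*0.000000 + (1-p)*1.519341] = 0.803720


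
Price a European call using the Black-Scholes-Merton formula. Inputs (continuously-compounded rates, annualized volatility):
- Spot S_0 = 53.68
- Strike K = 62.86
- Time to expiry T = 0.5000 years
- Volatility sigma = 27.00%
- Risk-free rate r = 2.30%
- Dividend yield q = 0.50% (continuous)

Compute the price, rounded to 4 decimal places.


d1 = (ln(S/K) + (r - q + 0.5*sigma^2) * T) / (sigma * sqrt(T)) = -0.68429362
d2 = d1 - sigma * sqrt(T) = -0.87521245
exp(-rT) = 0.98856587; exp(-qT) = 0.99750312
C = S_0 * exp(-qT) * N(d1) - K * exp(-rT) * N(d2)
N(d1) = 0.24689489; N(d2) = 0.19072916
C = 53.6800 * 0.99750312 * 0.24689489 - 62.8600 * 0.98856587 * 0.19072916 = 1.3681

Answer: Price = 1.3681


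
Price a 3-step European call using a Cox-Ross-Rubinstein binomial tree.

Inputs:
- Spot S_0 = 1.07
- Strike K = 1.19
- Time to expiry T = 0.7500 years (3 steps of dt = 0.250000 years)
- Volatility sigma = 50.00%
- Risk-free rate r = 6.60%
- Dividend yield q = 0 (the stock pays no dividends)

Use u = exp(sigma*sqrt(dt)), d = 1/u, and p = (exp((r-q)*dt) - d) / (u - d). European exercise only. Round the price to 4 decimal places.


Answer: Price = V(0,0) = 0.1683

Derivation:
dt = T/N = 0.250000
u = exp(sigma*sqrt(dt)) = 1.284025; d = 1/u = 0.778801
p = (exp((r-q)*dt) - d) / (u - d) = 0.470753
Discount per step: exp(-r*dt) = 0.983635
Stock lattice S(k, i) with i counting down-moves:
  k=0: S(0,0) = 1.0700
  k=1: S(1,0) = 1.3739; S(1,1) = 0.8333
  k=2: S(2,0) = 1.7641; S(2,1) = 1.0700; S(2,2) = 0.6490
  k=3: S(3,0) = 2.2652; S(3,1) = 1.3739; S(3,2) = 0.8333; S(3,3) = 0.5054
Terminal payoffs V(N, i) = max(S_T - K, 0):
  V(3,0) = 1.075190; V(3,1) = 0.183907; V(3,2) = 0.000000; V(3,3) = 0.000000
Backward induction: V(k, i) = exp(-r*dt) * [p * V(k+1, i) + (1-p) * V(k+1, i+1)].
  V(2,0) = exp(-r*dt) * [p*1.075190 + (1-p)*0.183907] = 0.593606
  V(2,1) = exp(-r*dt) * [p*0.183907 + (1-p)*0.000000] = 0.085158
  V(2,2) = exp(-r*dt) * [p*0.000000 + (1-p)*0.000000] = 0.000000
  V(1,0) = exp(-r*dt) * [p*0.593606 + (1-p)*0.085158] = 0.319201
  V(1,1) = exp(-r*dt) * [p*0.085158 + (1-p)*0.000000] = 0.039432
  V(0,0) = exp(-r*dt) * [p*0.319201 + (1-p)*0.039432] = 0.168334


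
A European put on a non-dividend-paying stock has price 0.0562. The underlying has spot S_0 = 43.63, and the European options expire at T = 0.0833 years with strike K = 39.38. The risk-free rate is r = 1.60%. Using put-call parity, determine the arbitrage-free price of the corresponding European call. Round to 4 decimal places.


Put-call parity: C - P = S_0 * exp(-qT) - K * exp(-rT).
S_0 * exp(-qT) = 43.6300 * 1.00000000 = 43.63000000
K * exp(-rT) = 39.3800 * 0.99866809 = 39.32754930
C = P + S*exp(-qT) - K*exp(-rT)
C = 0.0562 + 43.63000000 - 39.32754930 = 4.3587

Answer: Call price = 4.3587


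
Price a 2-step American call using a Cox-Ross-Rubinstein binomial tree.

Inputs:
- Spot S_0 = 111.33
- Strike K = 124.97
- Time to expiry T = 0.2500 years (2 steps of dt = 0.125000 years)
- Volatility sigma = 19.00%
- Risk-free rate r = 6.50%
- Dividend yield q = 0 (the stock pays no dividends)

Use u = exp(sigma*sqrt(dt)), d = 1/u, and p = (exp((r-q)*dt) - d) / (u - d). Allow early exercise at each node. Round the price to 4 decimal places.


Answer: Price = V(0,0) = 0.6894

Derivation:
dt = T/N = 0.125000
u = exp(sigma*sqrt(dt)) = 1.069483; d = 1/u = 0.935031
p = (exp((r-q)*dt) - d) / (u - d) = 0.543889
Discount per step: exp(-r*dt) = 0.991908
Stock lattice S(k, i) with i counting down-moves:
  k=0: S(0,0) = 111.3300
  k=1: S(1,0) = 119.0655; S(1,1) = 104.0970
  k=2: S(2,0) = 127.3385; S(2,1) = 111.3300; S(2,2) = 97.3340
Terminal payoffs V(N, i) = max(S_T - K, 0):
  V(2,0) = 2.368520; V(2,1) = 0.000000; V(2,2) = 0.000000
Backward induction: V(k, i) = exp(-r*dt) * [p * V(k+1, i) + (1-p) * V(k+1, i+1)]; then take max(V_cont, immediate exercise) for American.
  V(1,0) = exp(-r*dt) * [p*2.368520 + (1-p)*0.000000] = 1.277789; exercise = 0.000000; V(1,0) = max -> 1.277789
  V(1,1) = exp(-r*dt) * [p*0.000000 + (1-p)*0.000000] = 0.000000; exercise = 0.000000; V(1,1) = max -> 0.000000
  V(0,0) = exp(-r*dt) * [p*1.277789 + (1-p)*0.000000] = 0.689352; exercise = 0.000000; V(0,0) = max -> 0.689352


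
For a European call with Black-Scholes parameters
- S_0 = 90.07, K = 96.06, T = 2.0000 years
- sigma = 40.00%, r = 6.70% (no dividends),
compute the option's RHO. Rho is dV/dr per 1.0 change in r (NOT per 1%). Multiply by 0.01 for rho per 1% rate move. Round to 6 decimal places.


Answer: Rho = 73.347950

Derivation:
d1 = 0.4059043055; d2 = -0.1597811194
phi(d1) = 0.3673950109; exp(-qT) = 1.0000000000; exp(-rT) = 0.8745900646
N(d2) = 0.4365267488
Rho = K*T*exp(-rT)*N(d2) = 96.0600 * 2.0000 * 0.8745900646 * 0.4365267488 = 73.347950


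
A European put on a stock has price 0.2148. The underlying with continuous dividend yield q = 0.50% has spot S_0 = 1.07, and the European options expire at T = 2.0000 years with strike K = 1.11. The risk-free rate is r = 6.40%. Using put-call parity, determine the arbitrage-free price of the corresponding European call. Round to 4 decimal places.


Answer: Call price = 0.2975

Derivation:
Put-call parity: C - P = S_0 * exp(-qT) - K * exp(-rT).
S_0 * exp(-qT) = 1.0700 * 0.99004983 = 1.05935332
K * exp(-rT) = 1.1100 * 0.87985338 = 0.97663725
C = P + S*exp(-qT) - K*exp(-rT)
C = 0.2148 + 1.05935332 - 0.97663725 = 0.2975


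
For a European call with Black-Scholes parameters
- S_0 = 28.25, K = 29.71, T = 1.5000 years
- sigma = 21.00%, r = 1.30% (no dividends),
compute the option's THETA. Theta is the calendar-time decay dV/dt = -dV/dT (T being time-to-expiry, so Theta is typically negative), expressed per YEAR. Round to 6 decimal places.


Answer: Theta = -1.118365

Derivation:
d1 = 0.0084945509; d2 = -0.2487018720
phi(d1) = 0.3989278873; exp(-qT) = 1.0000000000; exp(-rT) = 0.9806888952
Theta = -S*exp(-qT)*phi(d1)*sigma/(2*sqrt(T)) - r*K*exp(-rT)*N(d2) + q*S*exp(-qT)*N(d1)
N(d1) = 0.5033887948; N(d2) = 0.4017957003; sqrt(T) = 1.2247448714
Term 1 = -28.2500 * 1.0000000000 * 0.3989278873 * 0.2100 / (2 * 1.2247448714) = -0.9661766082
Term 2 = -0.0130 * 29.7100 * 0.9806888952 * 0.4017957003 = -0.1521887488
Term 3 = 0 (no dividend yield, q = 0)
Theta = -0.9661766082 + (-0.1521887488) + (0.0000000000) = -1.118365


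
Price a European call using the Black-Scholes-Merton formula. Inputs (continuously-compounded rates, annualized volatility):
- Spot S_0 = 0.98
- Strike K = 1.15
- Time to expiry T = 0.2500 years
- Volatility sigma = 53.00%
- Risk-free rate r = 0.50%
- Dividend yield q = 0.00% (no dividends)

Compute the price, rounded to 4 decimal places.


Answer: Price = 0.0473

Derivation:
d1 = (ln(S/K) + (r - q + 0.5*sigma^2) * T) / (sigma * sqrt(T)) = -0.46642321
d2 = d1 - sigma * sqrt(T) = -0.73142321
exp(-rT) = 0.99875078; exp(-qT) = 1.00000000
C = S_0 * exp(-qT) * N(d1) - K * exp(-rT) * N(d2)
N(d1) = 0.32045630; N(d2) = 0.23226035
C = 0.9800 * 1.00000000 * 0.32045630 - 1.1500 * 0.99875078 * 0.23226035 = 0.0473


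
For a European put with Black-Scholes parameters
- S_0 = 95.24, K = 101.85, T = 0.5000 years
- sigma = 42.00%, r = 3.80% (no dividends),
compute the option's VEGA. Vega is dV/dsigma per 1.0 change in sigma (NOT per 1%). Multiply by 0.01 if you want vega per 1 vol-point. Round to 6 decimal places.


d1 = -0.0134724754; d2 = -0.3104573235
phi(d1) = 0.3989060765; exp(-qT) = 1.0000000000; exp(-rT) = 0.9811793622
Vega = S * exp(-qT) * phi(d1) * sqrt(T) = 95.2400 * 1.0000000000 * 0.3989060765 * 0.7071067812 = 26.864270

Answer: Vega = 26.864270


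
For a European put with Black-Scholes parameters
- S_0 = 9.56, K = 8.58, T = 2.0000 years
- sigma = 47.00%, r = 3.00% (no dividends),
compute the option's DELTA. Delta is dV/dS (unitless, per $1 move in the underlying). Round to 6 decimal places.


Answer: Delta = -0.279165

Derivation:
d1 = 0.5853246592; d2 = -0.0793557151
phi(d1) = 0.3361354714; exp(-qT) = 1.0000000000; exp(-rT) = 0.9417645336
N(-d1) = 0.2791647185
Delta = -exp(-qT) * N(-d1) = -1.0000000000 * 0.2791647185 = -0.279165


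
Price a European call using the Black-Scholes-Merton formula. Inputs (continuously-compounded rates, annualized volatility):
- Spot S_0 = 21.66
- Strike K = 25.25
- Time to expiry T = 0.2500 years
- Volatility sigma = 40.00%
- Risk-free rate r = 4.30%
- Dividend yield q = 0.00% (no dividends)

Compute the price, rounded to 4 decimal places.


d1 = (ln(S/K) + (r - q + 0.5*sigma^2) * T) / (sigma * sqrt(T)) = -0.61304457
d2 = d1 - sigma * sqrt(T) = -0.81304457
exp(-rT) = 0.98930757; exp(-qT) = 1.00000000
C = S_0 * exp(-qT) * N(d1) - K * exp(-rT) * N(d2)
N(d1) = 0.26992343; N(d2) = 0.20809625
C = 21.6600 * 1.00000000 * 0.26992343 - 25.2500 * 0.98930757 * 0.20809625 = 0.6483

Answer: Price = 0.6483


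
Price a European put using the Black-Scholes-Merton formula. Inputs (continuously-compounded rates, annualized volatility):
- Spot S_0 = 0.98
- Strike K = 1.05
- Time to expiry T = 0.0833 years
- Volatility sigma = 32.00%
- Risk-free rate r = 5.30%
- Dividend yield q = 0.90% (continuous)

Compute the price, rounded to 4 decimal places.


d1 = (ln(S/K) + (r - q + 0.5*sigma^2) * T) / (sigma * sqrt(T)) = -0.66115549
d2 = d1 - sigma * sqrt(T) = -0.75351305
exp(-rT) = 0.99559483; exp(-qT) = 0.99925058
P = K * exp(-rT) * N(-d2) - S_0 * exp(-qT) * N(-d1)
N(-d1) = 0.74574370; N(-d2) = 0.77442916
P = 1.0500 * 0.99559483 * 0.77442916 - 0.9800 * 0.99925058 * 0.74574370 = 0.0793

Answer: Price = 0.0793


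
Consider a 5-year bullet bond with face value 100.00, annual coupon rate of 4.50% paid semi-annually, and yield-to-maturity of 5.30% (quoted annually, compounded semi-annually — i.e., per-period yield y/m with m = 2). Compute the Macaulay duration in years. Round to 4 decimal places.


Answer: Macaulay duration = 4.5227 years

Derivation:
Coupon per period c = face * coupon_rate / m = 2.250000
Periods per year m = 2; per-period yield y/m = 0.026500
Number of cashflows N = 10
Cashflows (t years, CF_t, discount factor 1/(1+y/m)^(m*t), PV):
  t = 0.5000: CF_t = 2.250000, DF = 0.974184, PV = 2.191914
  t = 1.0000: CF_t = 2.250000, DF = 0.949035, PV = 2.135328
  t = 1.5000: CF_t = 2.250000, DF = 0.924535, PV = 2.080203
  t = 2.0000: CF_t = 2.250000, DF = 0.900667, PV = 2.026500
  t = 2.5000: CF_t = 2.250000, DF = 0.877415, PV = 1.974185
  t = 3.0000: CF_t = 2.250000, DF = 0.854764, PV = 1.923219
  t = 3.5000: CF_t = 2.250000, DF = 0.832698, PV = 1.873570
  t = 4.0000: CF_t = 2.250000, DF = 0.811201, PV = 1.825202
  t = 4.5000: CF_t = 2.250000, DF = 0.790259, PV = 1.778083
  t = 5.0000: CF_t = 102.250000, DF = 0.769858, PV = 78.717951
Price P = sum_t PV_t = 96.526154
Macaulay numerator sum_t t * PV_t:
  t * PV_t at t = 0.5000: 1.095957
  t * PV_t at t = 1.0000: 2.135328
  t * PV_t at t = 1.5000: 3.120304
  t * PV_t at t = 2.0000: 4.053001
  t * PV_t at t = 2.5000: 4.935461
  t * PV_t at t = 3.0000: 5.769658
  t * PV_t at t = 3.5000: 6.557494
  t * PV_t at t = 4.0000: 7.300807
  t * PV_t at t = 4.5000: 8.001372
  t * PV_t at t = 5.0000: 393.589754
Macaulay duration D = (sum_t t * PV_t) / P = 436.559136 / 96.526154 = 4.522703


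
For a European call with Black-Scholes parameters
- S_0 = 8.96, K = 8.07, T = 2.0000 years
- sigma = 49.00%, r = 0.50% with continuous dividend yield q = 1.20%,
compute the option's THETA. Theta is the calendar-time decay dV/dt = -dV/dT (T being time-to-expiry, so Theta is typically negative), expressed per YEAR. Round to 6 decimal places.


d1 = 0.4772490874; d2 = -0.2157155581
phi(d1) = 0.3560009502; exp(-qT) = 0.9762857098; exp(-rT) = 0.9900498337
Theta = -S*exp(-qT)*phi(d1)*sigma/(2*sqrt(T)) - r*K*exp(-rT)*N(d2) + q*S*exp(-qT)*N(d1)
N(d1) = 0.6834076198; N(d2) = 0.4146047365; sqrt(T) = 1.4142135624
Term 1 = -8.9600 * 0.9762857098 * 0.3560009502 * 0.4900 / (2 * 1.4142135624) = -0.5394947040
Term 2 = -0.0050 * 8.0700 * 0.9900498337 * 0.4146047365 = -0.0165628418
Term 3 = 0.0120 * 8.9600 * 0.9762857098 * 0.6834076198 = 0.0717374615
Theta = -0.5394947040 + (-0.0165628418) + (0.0717374615) = -0.484320

Answer: Theta = -0.484320


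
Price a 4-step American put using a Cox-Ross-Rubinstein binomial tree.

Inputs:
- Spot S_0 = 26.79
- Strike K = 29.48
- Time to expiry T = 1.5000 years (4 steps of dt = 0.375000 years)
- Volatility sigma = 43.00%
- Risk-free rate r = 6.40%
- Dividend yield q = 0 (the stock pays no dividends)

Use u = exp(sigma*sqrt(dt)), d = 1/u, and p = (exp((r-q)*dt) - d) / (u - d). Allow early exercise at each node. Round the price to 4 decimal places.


Answer: Price = V(0,0) = 6.1223

Derivation:
dt = T/N = 0.375000
u = exp(sigma*sqrt(dt)) = 1.301243; d = 1/u = 0.768496
p = (exp((r-q)*dt) - d) / (u - d) = 0.480142
Discount per step: exp(-r*dt) = 0.976286
Stock lattice S(k, i) with i counting down-moves:
  k=0: S(0,0) = 26.7900
  k=1: S(1,0) = 34.8603; S(1,1) = 20.5880
  k=2: S(2,0) = 45.3617; S(2,1) = 26.7900; S(2,2) = 15.8218
  k=3: S(3,0) = 59.0267; S(3,1) = 34.8603; S(3,2) = 20.5880; S(3,3) = 12.1590
  k=4: S(4,0) = 76.8080; S(4,1) = 45.3617; S(4,2) = 26.7900; S(4,3) = 15.8218; S(4,4) = 9.3441
Terminal payoffs V(N, i) = max(K - S_T, 0):
  V(4,0) = 0.000000; V(4,1) = 0.000000; V(4,2) = 2.690000; V(4,3) = 13.658205; V(4,4) = 20.135872
Backward induction: V(k, i) = exp(-r*dt) * [p * V(k+1, i) + (1-p) * V(k+1, i+1)]; then take max(V_cont, immediate exercise) for American.
  V(3,0) = exp(-r*dt) * [p*0.000000 + (1-p)*0.000000] = 0.000000; exercise = 0.000000; V(3,0) = max -> 0.000000
  V(3,1) = exp(-r*dt) * [p*0.000000 + (1-p)*2.690000] = 1.365255; exercise = 0.000000; V(3,1) = max -> 1.365255
  V(3,2) = exp(-r*dt) * [p*2.690000 + (1-p)*13.658205] = 8.192900; exercise = 8.891997; V(3,2) = max -> 8.891997
  V(3,3) = exp(-r*dt) * [p*13.658205 + (1-p)*20.135872] = 16.621920; exercise = 17.321017; V(3,3) = max -> 17.321017
  V(2,0) = exp(-r*dt) * [p*0.000000 + (1-p)*1.365255] = 0.692908; exercise = 0.000000; V(2,0) = max -> 0.692908
  V(2,1) = exp(-r*dt) * [p*1.365255 + (1-p)*8.891997] = 5.152925; exercise = 2.690000; V(2,1) = max -> 5.152925
  V(2,2) = exp(-r*dt) * [p*8.891997 + (1-p)*17.321017] = 12.959108; exercise = 13.658205; V(2,2) = max -> 13.658205
  V(1,0) = exp(-r*dt) * [p*0.692908 + (1-p)*5.152925] = 2.940067; exercise = 0.000000; V(1,0) = max -> 2.940067
  V(1,1) = exp(-r*dt) * [p*5.152925 + (1-p)*13.658205] = 9.347410; exercise = 8.891997; V(1,1) = max -> 9.347410
  V(0,0) = exp(-r*dt) * [p*2.940067 + (1-p)*9.347410] = 6.122263; exercise = 2.690000; V(0,0) = max -> 6.122263


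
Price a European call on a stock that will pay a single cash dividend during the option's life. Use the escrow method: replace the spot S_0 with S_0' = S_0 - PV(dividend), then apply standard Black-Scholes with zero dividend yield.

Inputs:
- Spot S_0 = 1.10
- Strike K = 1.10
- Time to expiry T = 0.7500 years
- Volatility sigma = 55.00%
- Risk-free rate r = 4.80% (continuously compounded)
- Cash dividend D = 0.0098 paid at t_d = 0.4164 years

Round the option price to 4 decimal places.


Answer: Price = 0.2175

Derivation:
PV(D) = D * exp(-r * t_d) = 0.0098 * 0.98021122 = 0.00960607
S_0' = S_0 - PV(D) = 1.1000 - 0.00960607 = 1.09039393
d1 = (ln(S_0'/K) + (r + sigma^2/2)*T) / (sigma*sqrt(T)) = 0.29532276
d2 = d1 - sigma*sqrt(T) = -0.18099122
exp(-rT) = 0.96464029
N(d1) = 0.61612633; N(d2) = 0.42818724
C = S_0' * N(d1) - K * exp(-rT) * N(d2) = 1.09039393 * 0.61612633 - 1.1000 * 0.96464029 * 0.42818724 = 0.2175


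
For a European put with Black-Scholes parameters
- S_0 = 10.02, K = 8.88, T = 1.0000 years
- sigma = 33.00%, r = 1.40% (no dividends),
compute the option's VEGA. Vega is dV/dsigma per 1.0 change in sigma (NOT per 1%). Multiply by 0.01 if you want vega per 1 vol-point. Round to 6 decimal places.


Answer: Vega = 3.391371

Derivation:
d1 = 0.5734289050; d2 = 0.2434289050
phi(d1) = 0.3384601605; exp(-qT) = 1.0000000000; exp(-rT) = 0.9860975443
Vega = S * exp(-qT) * phi(d1) * sqrt(T) = 10.0200 * 1.0000000000 * 0.3384601605 * 1.0000000000 = 3.391371


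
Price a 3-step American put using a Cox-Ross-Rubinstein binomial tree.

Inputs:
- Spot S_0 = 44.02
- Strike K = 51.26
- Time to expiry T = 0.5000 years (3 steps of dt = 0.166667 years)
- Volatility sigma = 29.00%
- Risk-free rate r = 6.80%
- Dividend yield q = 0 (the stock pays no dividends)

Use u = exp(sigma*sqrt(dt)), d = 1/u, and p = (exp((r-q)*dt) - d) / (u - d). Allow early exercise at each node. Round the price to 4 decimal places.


dt = T/N = 0.166667
u = exp(sigma*sqrt(dt)) = 1.125685; d = 1/u = 0.888348
p = (exp((r-q)*dt) - d) / (u - d) = 0.518460
Discount per step: exp(-r*dt) = 0.988731
Stock lattice S(k, i) with i counting down-moves:
  k=0: S(0,0) = 44.0200
  k=1: S(1,0) = 49.5527; S(1,1) = 39.1051
  k=2: S(2,0) = 55.7807; S(2,1) = 44.0200; S(2,2) = 34.7389
  k=3: S(3,0) = 62.7915; S(3,1) = 49.5527; S(3,2) = 39.1051; S(3,3) = 30.8602
Terminal payoffs V(N, i) = max(K - S_T, 0):
  V(3,0) = 0.000000; V(3,1) = 1.707333; V(3,2) = 12.154932; V(3,3) = 20.399777
Backward induction: V(k, i) = exp(-r*dt) * [p * V(k+1, i) + (1-p) * V(k+1, i+1)]; then take max(V_cont, immediate exercise) for American.
  V(2,0) = exp(-r*dt) * [p*0.000000 + (1-p)*1.707333] = 0.812884; exercise = 0.000000; V(2,0) = max -> 0.812884
  V(2,1) = exp(-r*dt) * [p*1.707333 + (1-p)*12.154932] = 6.662333; exercise = 7.240000; V(2,1) = max -> 7.240000
  V(2,2) = exp(-r*dt) * [p*12.154932 + (1-p)*20.399777] = 15.943434; exercise = 16.521101; V(2,2) = max -> 16.521101
  V(1,0) = exp(-r*dt) * [p*0.812884 + (1-p)*7.240000] = 3.863758; exercise = 1.707333; V(1,0) = max -> 3.863758
  V(1,1) = exp(-r*dt) * [p*7.240000 + (1-p)*16.521101] = 11.577265; exercise = 12.154932; V(1,1) = max -> 12.154932
  V(0,0) = exp(-r*dt) * [p*3.863758 + (1-p)*12.154932] = 7.767754; exercise = 7.240000; V(0,0) = max -> 7.767754

Answer: Price = V(0,0) = 7.7678


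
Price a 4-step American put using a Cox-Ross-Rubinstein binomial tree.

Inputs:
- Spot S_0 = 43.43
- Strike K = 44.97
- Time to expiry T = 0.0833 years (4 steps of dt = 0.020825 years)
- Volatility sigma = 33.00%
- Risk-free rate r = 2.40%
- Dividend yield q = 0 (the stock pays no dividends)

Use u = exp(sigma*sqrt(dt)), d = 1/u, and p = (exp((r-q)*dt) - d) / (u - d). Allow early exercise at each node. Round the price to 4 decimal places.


dt = T/N = 0.020825
u = exp(sigma*sqrt(dt)) = 1.048774; d = 1/u = 0.953494
p = (exp((r-q)*dt) - d) / (u - d) = 0.493344
Discount per step: exp(-r*dt) = 0.999500
Stock lattice S(k, i) with i counting down-moves:
  k=0: S(0,0) = 43.4300
  k=1: S(1,0) = 45.5483; S(1,1) = 41.4103
  k=2: S(2,0) = 47.7698; S(2,1) = 43.4300; S(2,2) = 39.4844
  k=3: S(3,0) = 50.0998; S(3,1) = 45.5483; S(3,2) = 41.4103; S(3,3) = 37.6482
  k=4: S(4,0) = 52.5433; S(4,1) = 47.7698; S(4,2) = 43.4300; S(4,3) = 39.4844; S(4,4) = 35.8973
Terminal payoffs V(N, i) = max(K - S_T, 0):
  V(4,0) = 0.000000; V(4,1) = 0.000000; V(4,2) = 1.540000; V(4,3) = 5.485559; V(4,4) = 9.072668
Backward induction: V(k, i) = exp(-r*dt) * [p * V(k+1, i) + (1-p) * V(k+1, i+1)]; then take max(V_cont, immediate exercise) for American.
  V(3,0) = exp(-r*dt) * [p*0.000000 + (1-p)*0.000000] = 0.000000; exercise = 0.000000; V(3,0) = max -> 0.000000
  V(3,1) = exp(-r*dt) * [p*0.000000 + (1-p)*1.540000] = 0.779861; exercise = 0.000000; V(3,1) = max -> 0.779861
  V(3,2) = exp(-r*dt) * [p*1.540000 + (1-p)*5.485559] = 3.537274; exercise = 3.559744; V(3,2) = max -> 3.559744
  V(3,3) = exp(-r*dt) * [p*5.485559 + (1-p)*9.072668] = 7.299341; exercise = 7.321812; V(3,3) = max -> 7.321812
  V(2,0) = exp(-r*dt) * [p*0.000000 + (1-p)*0.779861] = 0.394924; exercise = 0.000000; V(2,0) = max -> 0.394924
  V(2,1) = exp(-r*dt) * [p*0.779861 + (1-p)*3.559744] = 2.187213; exercise = 1.540000; V(2,1) = max -> 2.187213
  V(2,2) = exp(-r*dt) * [p*3.559744 + (1-p)*7.321812] = 5.463088; exercise = 5.485559; V(2,2) = max -> 5.485559
  V(1,0) = exp(-r*dt) * [p*0.394924 + (1-p)*2.187213] = 1.302347; exercise = 0.000000; V(1,0) = max -> 1.302347
  V(1,1) = exp(-r*dt) * [p*2.187213 + (1-p)*5.485559] = 3.856413; exercise = 3.559744; V(1,1) = max -> 3.856413
  V(0,0) = exp(-r*dt) * [p*1.302347 + (1-p)*3.856413] = 2.595083; exercise = 1.540000; V(0,0) = max -> 2.595083

Answer: Price = V(0,0) = 2.5951


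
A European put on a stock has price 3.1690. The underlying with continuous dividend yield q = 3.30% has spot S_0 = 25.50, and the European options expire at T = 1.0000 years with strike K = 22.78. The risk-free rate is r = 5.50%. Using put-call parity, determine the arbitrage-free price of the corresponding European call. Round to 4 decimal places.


Answer: Call price = 6.2803

Derivation:
Put-call parity: C - P = S_0 * exp(-qT) - K * exp(-rT).
S_0 * exp(-qT) = 25.5000 * 0.96753856 = 24.67223327
K * exp(-rT) = 22.7800 * 0.94648515 = 21.56093167
C = P + S*exp(-qT) - K*exp(-rT)
C = 3.1690 + 24.67223327 - 21.56093167 = 6.2803


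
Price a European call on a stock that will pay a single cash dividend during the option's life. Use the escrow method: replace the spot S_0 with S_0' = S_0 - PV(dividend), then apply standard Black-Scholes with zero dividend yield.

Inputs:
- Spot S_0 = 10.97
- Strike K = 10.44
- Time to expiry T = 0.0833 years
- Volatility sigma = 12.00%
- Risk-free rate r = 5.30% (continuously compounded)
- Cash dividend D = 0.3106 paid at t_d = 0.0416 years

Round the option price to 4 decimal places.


PV(D) = D * exp(-r * t_d) = 0.3106 * 0.99779763 = 0.30991594
S_0' = S_0 - PV(D) = 10.9700 - 0.30991594 = 10.66008406
d1 = (ln(S_0'/K) + (r + sigma^2/2)*T) / (sigma*sqrt(T)) = 0.74713623
d2 = d1 - sigma*sqrt(T) = 0.71250215
exp(-rT) = 0.99559483
N(d1) = 0.77250933; N(d2) = 0.76192306
C = S_0' * N(d1) - K * exp(-rT) * N(d2) = 10.66008406 * 0.77250933 - 10.4400 * 0.99559483 * 0.76192306 = 0.3156

Answer: Price = 0.3156


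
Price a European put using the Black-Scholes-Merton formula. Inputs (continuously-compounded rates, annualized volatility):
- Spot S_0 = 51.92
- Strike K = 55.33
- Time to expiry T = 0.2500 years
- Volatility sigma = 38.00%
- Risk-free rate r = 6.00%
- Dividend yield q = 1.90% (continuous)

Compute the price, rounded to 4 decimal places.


Answer: Price = 5.5912

Derivation:
d1 = (ln(S/K) + (r - q + 0.5*sigma^2) * T) / (sigma * sqrt(T)) = -0.18584834
d2 = d1 - sigma * sqrt(T) = -0.37584834
exp(-rT) = 0.98511194; exp(-qT) = 0.99526126
P = K * exp(-rT) * N(-d2) - S_0 * exp(-qT) * N(-d1)
N(-d1) = 0.57371815; N(-d2) = 0.64648518
P = 55.3300 * 0.98511194 * 0.64648518 - 51.9200 * 0.99526126 * 0.57371815 = 5.5912


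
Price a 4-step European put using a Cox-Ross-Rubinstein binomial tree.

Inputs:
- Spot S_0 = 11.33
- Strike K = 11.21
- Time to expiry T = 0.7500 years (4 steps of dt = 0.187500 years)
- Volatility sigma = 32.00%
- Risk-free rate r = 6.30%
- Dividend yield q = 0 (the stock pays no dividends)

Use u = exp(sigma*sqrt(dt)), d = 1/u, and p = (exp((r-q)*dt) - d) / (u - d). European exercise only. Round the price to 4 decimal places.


Answer: Price = V(0,0) = 0.8673

Derivation:
dt = T/N = 0.187500
u = exp(sigma*sqrt(dt)) = 1.148623; d = 1/u = 0.870607
p = (exp((r-q)*dt) - d) / (u - d) = 0.508155
Discount per step: exp(-r*dt) = 0.988257
Stock lattice S(k, i) with i counting down-moves:
  k=0: S(0,0) = 11.3300
  k=1: S(1,0) = 13.0139; S(1,1) = 9.8640
  k=2: S(2,0) = 14.9481; S(2,1) = 11.3300; S(2,2) = 8.5877
  k=3: S(3,0) = 17.1697; S(3,1) = 13.0139; S(3,2) = 9.8640; S(3,3) = 7.4765
  k=4: S(4,0) = 19.7215; S(4,1) = 14.9481; S(4,2) = 11.3300; S(4,3) = 8.5877; S(4,4) = 6.5091
Terminal payoffs V(N, i) = max(K - S_T, 0):
  V(4,0) = 0.000000; V(4,1) = 0.000000; V(4,2) = 0.000000; V(4,3) = 2.622343; V(4,4) = 4.700922
Backward induction: V(k, i) = exp(-r*dt) * [p * V(k+1, i) + (1-p) * V(k+1, i+1)].
  V(3,0) = exp(-r*dt) * [p*0.000000 + (1-p)*0.000000] = 0.000000
  V(3,1) = exp(-r*dt) * [p*0.000000 + (1-p)*0.000000] = 0.000000
  V(3,2) = exp(-r*dt) * [p*0.000000 + (1-p)*2.622343] = 1.274641
  V(3,3) = exp(-r*dt) * [p*2.622343 + (1-p)*4.700922] = 3.601882
  V(2,0) = exp(-r*dt) * [p*0.000000 + (1-p)*0.000000] = 0.000000
  V(2,1) = exp(-r*dt) * [p*0.000000 + (1-p)*1.274641] = 0.619564
  V(2,2) = exp(-r*dt) * [p*1.274641 + (1-p)*3.601882] = 2.390874
  V(1,0) = exp(-r*dt) * [p*0.000000 + (1-p)*0.619564] = 0.301151
  V(1,1) = exp(-r*dt) * [p*0.619564 + (1-p)*2.390874] = 1.473268
  V(0,0) = exp(-r*dt) * [p*0.301151 + (1-p)*1.473268] = 0.867345


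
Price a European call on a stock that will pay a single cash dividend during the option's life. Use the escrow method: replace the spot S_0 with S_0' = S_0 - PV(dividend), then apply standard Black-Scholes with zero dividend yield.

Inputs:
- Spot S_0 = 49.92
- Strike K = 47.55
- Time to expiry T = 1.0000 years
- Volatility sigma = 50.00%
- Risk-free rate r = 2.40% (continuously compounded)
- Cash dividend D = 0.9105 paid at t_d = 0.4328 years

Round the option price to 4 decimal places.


Answer: Price = 10.7735

Derivation:
PV(D) = D * exp(-r * t_d) = 0.9105 * 0.98966656 = 0.90109140
S_0' = S_0 - PV(D) = 49.9200 - 0.90109140 = 49.01890860
d1 = (ln(S_0'/K) + (r + sigma^2/2)*T) / (sigma*sqrt(T)) = 0.35884865
d2 = d1 - sigma*sqrt(T) = -0.14115135
exp(-rT) = 0.97628571
N(d1) = 0.64014584; N(d2) = 0.44387519
C = S_0' * N(d1) - K * exp(-rT) * N(d2) = 49.01890860 * 0.64014584 - 47.5500 * 0.97628571 * 0.44387519 = 10.7735
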